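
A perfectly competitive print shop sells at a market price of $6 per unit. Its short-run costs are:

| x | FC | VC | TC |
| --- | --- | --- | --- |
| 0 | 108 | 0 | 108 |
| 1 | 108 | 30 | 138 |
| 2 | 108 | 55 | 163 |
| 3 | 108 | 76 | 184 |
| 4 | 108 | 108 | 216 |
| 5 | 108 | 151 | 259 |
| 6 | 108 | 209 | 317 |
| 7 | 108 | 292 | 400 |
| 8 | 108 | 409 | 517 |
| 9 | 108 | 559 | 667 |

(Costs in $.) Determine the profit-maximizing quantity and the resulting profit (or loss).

Compute π = P·x − TC at each output: x=0: -108; x=1: -132; x=2: -151; x=3: -166; x=4: -192; x=5: -229; x=6: -281; x=7: -358; x=8: -469; x=9: -613.
Profit is highest at x = 0. Equivalently, the lowest AVC in the table is 76/3 ≈ $25.33 at x = 3, and P = $6 falls below it — price never covers variable cost, so the firm shuts down and loses only its fixed cost.

x = 0 (shut down); profit = -$108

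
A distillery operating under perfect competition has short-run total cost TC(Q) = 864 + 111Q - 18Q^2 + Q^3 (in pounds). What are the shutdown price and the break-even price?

Shutdown price = min AVC. AVC = 111 - 18Q + Q^2, with vertex at Q = 9 and minimum £30.
ATC = 864/Q + 111 - 18Q + Q^2. Setting dATC/dQ = −864/Q^2 − 18 + 2Q = 0 gives Q = 12 (since 2·12^3 − 18·12^2 = 864).
min ATC = 864/12 + 111 − 18·12 + 12^2 = £111. That is the break-even price.
Between these two prices the firm operates at a loss; above £111 it earns a profit.

Shutdown price = £30; break-even price = £111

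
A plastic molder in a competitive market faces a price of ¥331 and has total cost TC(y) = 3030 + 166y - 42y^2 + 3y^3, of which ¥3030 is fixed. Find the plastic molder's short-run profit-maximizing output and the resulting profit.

Profit = -¥126 at y = 11

AVC = 166 - 42y + 3y^2; min AVC = ¥19 at y = 7. Since P = ¥331 ≥ min AVC, the firm produces.
MC = 166 - 84y + 9y^2. Setting P = MC and taking the root on the rising branch gives y* = 11.
TR = 331·11 = 3641. TC = 3030 + 737 = 3767. Profit = 3641 − 3767 = -¥126.
That loss of ¥126 beats the ¥3030 the firm would lose by shutting down; producing recovers ¥2904 of fixed cost.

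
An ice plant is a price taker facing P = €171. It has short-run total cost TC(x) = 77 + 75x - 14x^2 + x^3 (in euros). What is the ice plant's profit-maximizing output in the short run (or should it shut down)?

Produce at x = 12

Variable cost is VC = 75x - 14x^2 + x^3, so AVC = VC/x = 75 - 14x + x^2 and MC = dTC/dx = 75 - 28x + 3x^2.
The AVC parabola has its vertex at x = 14/2 = 7, where AVC = 75 - 14·7 + 7^2 = €26.
Since P = €171 ≥ min AVC = €26, price covers variable cost and the firm should produce.
P = MC gives -96 - 28x + 3x^2 = 0, with roots -8/3 and 12. Take the larger (rising MC): x* = 12.
Check: AVC at x = 12 is €51 ≤ P, so revenue covers variable cost.
Profit = P·x − TC = 171·12 − 689 = €1363.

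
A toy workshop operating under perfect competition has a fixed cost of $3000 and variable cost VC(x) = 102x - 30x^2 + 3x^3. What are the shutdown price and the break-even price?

Shutdown price = $27; break-even price = $402

AVC = 102 - 30x + 3x^2; minimized at x = 5, giving min AVC = $27. That is the shutdown price.
ATC = 3000/x + 102 - 30x + 3x^2. Setting dATC/dx = −3000/x^2 − 30 + 6x = 0 gives x = 10 (since 6·10^3 − 30·10^2 = 3000).
min ATC = 3000/10 + 102 − 30·10 + 3·10^2 = $402. That is the break-even price.
Between these two prices the firm operates at a loss; above $402 it earns a profit.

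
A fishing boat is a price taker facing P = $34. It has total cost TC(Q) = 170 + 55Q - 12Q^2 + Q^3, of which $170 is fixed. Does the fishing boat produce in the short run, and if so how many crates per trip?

Produce at Q = 7

Strip out fixed cost: VC = 55Q - 12Q^2 + Q^3. Then AVC = 55 - 12Q + Q^2 and MC = 55 - 24Q + 3Q^2.
AVC hits its minimum where MC = AVC, at Q = 6, giving min AVC = 55 - 12·6 + 6^2 = $19.
Since P = $34 ≥ min AVC = $19, price covers variable cost and the firm should produce.
Set P = MC: 34 = 55 - 24Q + 3Q^2 → 21 - 24Q + 3Q^2 = 0. The roots are Q = 1 and Q = 7; the profit-maximizing output is on the rising part of MC, so Q* = 7.
Check: AVC at Q = 7 is $20 ≤ P, so revenue covers variable cost.
Profit = P·Q − TC = 34·7 − 310 = -$72, a loss, but smaller than the $170 fixed cost the firm would lose by shutting down.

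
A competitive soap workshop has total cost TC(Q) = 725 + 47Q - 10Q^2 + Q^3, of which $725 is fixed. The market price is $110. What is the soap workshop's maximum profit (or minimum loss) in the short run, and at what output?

AVC = 47 - 10Q + Q^2; min AVC = $22 at Q = 5. Since P = $110 ≥ min AVC, the firm produces.
With MC = 47 - 20Q + 3Q^2, P = MC on the upward-sloping part at Q* = 9.
TR = 110·9 = 990. TC = 725 + 342 = 1067. Profit = 990 − 1067 = -$77.
By producing, the firm covers all variable cost plus $648 of fixed cost; shutting down would lose the full $725.

Profit = -$77 at Q = 9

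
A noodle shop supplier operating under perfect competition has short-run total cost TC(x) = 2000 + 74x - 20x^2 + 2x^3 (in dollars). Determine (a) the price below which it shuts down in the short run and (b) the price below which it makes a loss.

Shutdown price = min AVC. AVC = 74 - 20x + 2x^2, with vertex at x = 5 and minimum $24.
ATC = 2000/x + 74 - 20x + 2x^2. Setting dATC/dx = −2000/x^2 − 20 + 4x = 0 gives x = 10 (since 4·10^3 − 20·10^2 = 2000).
min ATC = 2000/10 + 74 − 20·10 + 2·10^2 = $274. That is the break-even price.
Between these two prices the firm operates at a loss; above $274 it earns a profit.

Shutdown price = $24; break-even price = $274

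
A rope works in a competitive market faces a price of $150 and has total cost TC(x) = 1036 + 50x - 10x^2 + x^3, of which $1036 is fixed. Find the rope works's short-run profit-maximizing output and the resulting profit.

AVC = 50 - 10x + x^2; min AVC = $25 at x = 5. Since P = $150 ≥ min AVC, the firm produces.
MC = 50 - 20x + 3x^2. Setting P = MC and taking the root on the rising branch gives x* = 10.
TR = 150·10 = 1500. TC = 1036 + 500 = 1536. Profit = 1500 − 1536 = -$36.
Shutting down would mean losing the fixed cost of $1036, so operating at a loss of $36 is better by $1000.

Profit = -$36 at x = 10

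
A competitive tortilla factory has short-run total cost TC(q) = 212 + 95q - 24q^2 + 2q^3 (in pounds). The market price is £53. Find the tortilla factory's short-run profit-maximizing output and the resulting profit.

Profit = -£16 at q = 7

AVC = 95 - 24q + 2q^2; min AVC = £23 at q = 6. Since P = £53 ≥ min AVC, the firm produces.
MC = 95 - 48q + 6q^2. Setting P = MC and taking the root on the rising branch gives q* = 7.
TR = 53·7 = 371. TC = 212 + 175 = 387. Profit = 371 − 387 = -£16.
That loss of £16 beats the £212 the firm would lose by shutting down; producing recovers £196 of fixed cost.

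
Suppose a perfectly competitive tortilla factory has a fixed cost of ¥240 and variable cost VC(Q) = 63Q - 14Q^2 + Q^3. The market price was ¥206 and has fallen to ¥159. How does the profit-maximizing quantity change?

Output falls from 13 to 12

AVC = 63 - 14Q + Q^2, minimized at Q = 7 where min AVC = ¥14. MC = 63 - 28Q + 3Q^2.
With P = ¥206 above the shutdown price, P = MC gives Q = 13.
At P = ¥159 ≥ min AVC, set P = MC: Q = 12. The firm stays open but cuts output.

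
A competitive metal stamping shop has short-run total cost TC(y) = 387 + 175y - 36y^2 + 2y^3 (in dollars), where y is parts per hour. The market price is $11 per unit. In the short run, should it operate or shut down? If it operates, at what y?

Shut down

Strip out fixed cost: VC = 175y - 36y^2 + 2y^3. Then AVC = 175 - 36y + 2y^2 and MC = 175 - 72y + 6y^2.
AVC hits its minimum where MC = AVC, at y = 9, giving min AVC = 175 - 36·9 + 2·9^2 = $13.
With P < min AVC ($11 < $13), every unit sold adds to the loss.
The firm minimizes its loss by shutting down and losing only its fixed cost of $387.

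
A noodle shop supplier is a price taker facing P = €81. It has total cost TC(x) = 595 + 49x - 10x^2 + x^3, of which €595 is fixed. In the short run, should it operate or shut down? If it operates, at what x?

Produce at x = 8

From TC, MC = TC'(x) = 49 - 20x + 3x^2 and AVC = VC/x = 49 - 10x + x^2.
AVC hits its minimum where MC = AVC, at x = 5, giving min AVC = 49 - 10·5 + 5^2 = €24.
Since P = €81 ≥ min AVC = €24, price covers variable cost and the firm should produce.
P = MC gives -32 - 20x + 3x^2 = 0, with roots -4/3 and 8. Take the larger (rising MC): x* = 8.
Check: AVC at x = 8 is €33 ≤ P, so revenue covers variable cost.
Profit = P·x − TC = 81·8 − 859 = -€211, a loss, but smaller than the €595 fixed cost the firm would lose by shutting down.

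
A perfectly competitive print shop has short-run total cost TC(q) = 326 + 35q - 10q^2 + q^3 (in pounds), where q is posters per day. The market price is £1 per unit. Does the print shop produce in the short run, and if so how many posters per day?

Strip out fixed cost: VC = 35q - 10q^2 + q^3. Then AVC = 35 - 10q + q^2 and MC = 35 - 20q + 3q^2.
AVC hits its minimum where MC = AVC, at q = 5, giving min AVC = 35 - 10·5 + 5^2 = £10.
With P < min AVC (£1 < £10), every unit sold adds to the loss.
Shutting down limits the loss to fixed cost, £326.

Shut down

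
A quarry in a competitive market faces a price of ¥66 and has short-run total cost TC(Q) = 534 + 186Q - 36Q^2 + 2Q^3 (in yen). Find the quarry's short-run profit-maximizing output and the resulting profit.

Profit = -¥134 at Q = 10

AVC = 186 - 36Q + 2Q^2; min AVC = ¥24 at Q = 9. Since P = ¥66 ≥ min AVC, the firm produces.
With MC = 186 - 72Q + 6Q^2, P = MC on the upward-sloping part at Q* = 10.
TR = 66·10 = 660. TC = 534 + 260 = 794. Profit = 660 − 794 = -¥134.
By producing, the firm covers all variable cost plus ¥400 of fixed cost; shutting down would lose the full ¥534.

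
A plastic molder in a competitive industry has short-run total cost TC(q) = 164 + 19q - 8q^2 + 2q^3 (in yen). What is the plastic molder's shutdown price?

Short-run supply begins at min AVC. From VC = 19q - 8q^2 + 2q^3, AVC = 19 - 8q + 2q^2.
At the minimum of AVC, MC = AVC. MC = 19 - 16q + 6q^2; setting MC = AVC gives 4q^2 - 8q = 0, so q = 2. min AVC = 11.
The firm shuts down for any P below ¥11.

¥11 per unit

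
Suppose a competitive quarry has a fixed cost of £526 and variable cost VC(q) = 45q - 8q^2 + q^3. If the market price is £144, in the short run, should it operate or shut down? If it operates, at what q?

Produce at q = 9

Variable cost is VC = 45q - 8q^2 + q^3, so AVC = VC/q = 45 - 8q + q^2 and MC = dTC/dq = 45 - 16q + 3q^2.
AVC hits its minimum where MC = AVC, at q = 4, giving min AVC = 45 - 8·4 + 4^2 = £29.
Because £144 ≥ £29, revenue can cover variable cost; the firm operates.
Set P = MC: 144 = 45 - 16q + 3q^2 → -99 - 16q + 3q^2 = 0. The roots are q = -11/3 and q = 9; the profit-maximizing output is on the rising part of MC, so q* = 9.
Check: AVC at q = 9 is £54 ≤ P, so revenue covers variable cost.
Profit = P·q − TC = 144·9 − 1012 = £284.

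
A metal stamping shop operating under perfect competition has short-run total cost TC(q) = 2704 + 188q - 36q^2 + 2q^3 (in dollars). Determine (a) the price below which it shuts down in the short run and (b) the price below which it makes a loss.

Shutdown price = min AVC. AVC = 188 - 36q + 2q^2, with vertex at q = 9 and minimum $26.
ATC = 2704/q + 188 - 36q + 2q^2. Setting dATC/dq = −2704/q^2 − 36 + 4q = 0 gives q = 13 (since 4·13^3 − 36·13^2 = 2704).
min ATC = 2704/13 + 188 − 36·13 + 2·13^2 = $266. That is the break-even price.
For $26 ≤ P < $266 the firm produces at a loss; below $26 it shuts down.

Shutdown price = $26; break-even price = $266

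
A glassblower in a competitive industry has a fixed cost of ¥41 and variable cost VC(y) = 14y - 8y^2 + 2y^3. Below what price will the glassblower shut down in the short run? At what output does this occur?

The shutdown price is the minimum of AVC. VC = 14y - 8y^2 + 2y^3, so AVC = 14 - 8y + 2y^2.
At the minimum of AVC, MC = AVC. MC = 14 - 16y + 6y^2; setting MC = AVC gives 4y^2 - 8y = 0, so y = 2. min AVC = 6.
For P < ¥6 the firm produces nothing.

¥6 per unit, at y = 2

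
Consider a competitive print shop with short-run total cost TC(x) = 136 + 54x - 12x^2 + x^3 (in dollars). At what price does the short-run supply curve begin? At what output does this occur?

$18 per unit, at x = 6

The shutdown price is the minimum of AVC. VC = 54x - 12x^2 + x^3, so AVC = 54 - 12x + x^2.
At the minimum of AVC, MC = AVC. MC = 54 - 24x + 3x^2; setting MC = AVC gives 2x^2 - 12x = 0, so x = 6. min AVC = 18.
So the shutdown price is $18.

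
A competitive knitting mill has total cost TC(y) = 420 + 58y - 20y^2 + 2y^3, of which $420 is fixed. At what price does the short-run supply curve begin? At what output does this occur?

$8 per unit, at y = 5

The shutdown price is the minimum of AVC. VC = 58y - 20y^2 + 2y^3, so AVC = 58 - 20y + 2y^2.
dAVC/dy = -20 + 4y = 0 gives y = 5. min AVC = 58 - 20·5 + 2·5^2 = 8.
So the shutdown price is $8.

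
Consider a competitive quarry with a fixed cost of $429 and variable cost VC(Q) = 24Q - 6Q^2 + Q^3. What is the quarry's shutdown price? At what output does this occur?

The firm shuts down when price falls below the minimum of average variable cost. AVC = VC/Q = 24 - 6Q + Q^2.
At the minimum of AVC, MC = AVC. MC = 24 - 12Q + 3Q^2; setting MC = AVC gives 2Q^2 - 6Q = 0, so Q = 3. min AVC = 15.
For P < $15 the firm produces nothing.

$15 per unit, at Q = 3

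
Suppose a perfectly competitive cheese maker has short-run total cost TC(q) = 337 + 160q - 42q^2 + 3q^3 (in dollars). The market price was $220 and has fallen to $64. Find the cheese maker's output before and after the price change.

Output falls from 10 to 8

MC = 160 - 84q + 9q^2; the shutdown threshold is min AVC = $13 (at q = 7).
At P = $220 ≥ min AVC, set P = MC on the rising branch: q = 10.
At P = $64 ≥ min AVC, set P = MC: q = 8. The firm stays open but cuts output.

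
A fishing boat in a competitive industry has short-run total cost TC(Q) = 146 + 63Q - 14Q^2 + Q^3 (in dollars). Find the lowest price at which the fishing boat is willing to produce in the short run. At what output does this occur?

$14 per unit, at Q = 7

The firm shuts down when price falls below the minimum of average variable cost. AVC = VC/Q = 63 - 14Q + Q^2.
At the minimum of AVC, MC = AVC. MC = 63 - 28Q + 3Q^2; setting MC = AVC gives 2Q^2 - 14Q = 0, so Q = 7. min AVC = 14.
The firm shuts down for any P below $14.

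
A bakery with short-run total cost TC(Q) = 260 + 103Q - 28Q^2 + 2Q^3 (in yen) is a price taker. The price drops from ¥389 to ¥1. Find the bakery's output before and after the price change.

Output falls from 13 to 0 (the firm shuts down)

AVC = 103 - 28Q + 2Q^2, minimized at Q = 7 where min AVC = ¥5. MC = 103 - 56Q + 6Q^2.
At P = ¥389 ≥ min AVC, set P = MC on the rising branch: Q = 13.
At P = ¥1 < min AVC = ¥5, price no longer covers variable cost at any output, so the firm shuts down: Q = 0.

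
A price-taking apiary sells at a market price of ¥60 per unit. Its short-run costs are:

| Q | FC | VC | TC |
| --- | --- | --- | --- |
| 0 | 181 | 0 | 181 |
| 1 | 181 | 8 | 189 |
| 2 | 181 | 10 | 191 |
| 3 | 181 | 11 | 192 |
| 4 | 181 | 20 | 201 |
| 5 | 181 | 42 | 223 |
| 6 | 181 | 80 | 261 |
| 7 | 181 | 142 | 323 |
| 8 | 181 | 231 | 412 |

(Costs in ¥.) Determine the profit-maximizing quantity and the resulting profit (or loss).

Tabulate TR − TC: Q=0: -181; Q=1: -129; Q=2: -71; Q=3: -12; Q=4: 39; Q=5: 77; Q=6: 99; Q=7: 97; Q=8: 68.
Profit is maximized at Q = 6. AVC there is 80/6 = ¥13.33 ≤ P, so producing beats shutting down (which would give -¥181).

Q = 6; profit = ¥99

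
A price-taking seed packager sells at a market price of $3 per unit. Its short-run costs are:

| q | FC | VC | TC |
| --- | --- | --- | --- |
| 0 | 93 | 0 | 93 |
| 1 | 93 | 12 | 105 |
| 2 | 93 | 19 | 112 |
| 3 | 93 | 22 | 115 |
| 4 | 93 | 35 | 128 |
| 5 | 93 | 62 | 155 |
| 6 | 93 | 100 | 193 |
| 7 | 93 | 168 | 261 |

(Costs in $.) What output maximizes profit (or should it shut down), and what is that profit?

q = 0 (shut down); profit = -$93

Profit at each row (π = 3q − TC): q=0: -93; q=1: -102; q=2: -106; q=3: -106; q=4: -116; q=5: -140; q=6: -175; q=7: -240.
Profit is highest at q = 0. Equivalently, the lowest AVC in the table is 22/3 ≈ $7.33 at q = 3, and P = $3 falls below it — price never covers variable cost, so the firm shuts down and loses only its fixed cost.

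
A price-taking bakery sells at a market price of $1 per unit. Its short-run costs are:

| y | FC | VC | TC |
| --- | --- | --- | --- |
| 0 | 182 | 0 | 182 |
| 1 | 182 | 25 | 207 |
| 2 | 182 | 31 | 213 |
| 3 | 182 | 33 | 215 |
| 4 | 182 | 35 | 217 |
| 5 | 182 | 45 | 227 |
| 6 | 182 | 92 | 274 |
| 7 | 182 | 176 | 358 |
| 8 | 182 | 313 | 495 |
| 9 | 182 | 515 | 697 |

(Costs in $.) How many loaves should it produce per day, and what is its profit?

y = 0 (shut down); profit = -$182

Compute π = P·y − TC at each output: y=0: -182; y=1: -206; y=2: -211; y=3: -212; y=4: -213; y=5: -222; y=6: -268; y=7: -351; y=8: -487; y=9: -688.
Profit is highest at y = 0. Equivalently, the lowest AVC in the table is 35/4 ≈ $8.75 at y = 4, and P = $1 falls below it — price never covers variable cost, so the firm shuts down and loses only its fixed cost.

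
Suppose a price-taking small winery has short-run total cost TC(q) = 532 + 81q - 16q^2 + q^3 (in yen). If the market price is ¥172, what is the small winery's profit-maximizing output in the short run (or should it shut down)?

Produce at q = 13

Strip out fixed cost: VC = 81q - 16q^2 + q^3. Then AVC = 81 - 16q + q^2 and MC = 81 - 32q + 3q^2.
AVC is minimized where dAVC/dq = -16 + 2q = 0, at q = 8; min AVC = 81 - 16·8 + 8^2 = ¥17.
P = ¥172 exceeds min AVC = ¥17, so the firm stays open.
Set P = MC: 172 = 81 - 32q + 3q^2 → -91 - 32q + 3q^2 = 0. The roots are q = -7/3 and q = 13; the profit-maximizing output is on the rising part of MC, so q* = 13.
Check: AVC at q = 13 is ¥42 ≤ P, so revenue covers variable cost.
Profit = P·q − TC = 172·13 − 1078 = ¥1158.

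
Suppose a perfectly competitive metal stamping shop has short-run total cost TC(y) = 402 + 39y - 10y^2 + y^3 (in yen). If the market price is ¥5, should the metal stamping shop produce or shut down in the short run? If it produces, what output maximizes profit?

From TC, MC = TC'(y) = 39 - 20y + 3y^2 and AVC = VC/y = 39 - 10y + y^2.
AVC hits its minimum where MC = AVC, at y = 5, giving min AVC = 39 - 10·5 + 5^2 = ¥14.
With P < min AVC (¥5 < ¥14), every unit sold adds to the loss.
Shutting down limits the loss to fixed cost, ¥402.

Shut down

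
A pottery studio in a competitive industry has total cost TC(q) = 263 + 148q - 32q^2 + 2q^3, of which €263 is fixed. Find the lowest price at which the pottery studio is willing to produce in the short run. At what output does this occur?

€20 per unit, at q = 8

The shutdown price is the minimum of AVC. VC = 148q - 32q^2 + 2q^3, so AVC = 148 - 32q + 2q^2.
dAVC/dq = -32 + 4q = 0 gives q = 8. min AVC = 148 - 32·8 + 2·8^2 = 20.
For P < €20 the firm produces nothing.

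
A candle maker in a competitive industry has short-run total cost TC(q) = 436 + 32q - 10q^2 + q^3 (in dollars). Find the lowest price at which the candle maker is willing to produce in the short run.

The firm shuts down when price falls below the minimum of average variable cost. AVC = VC/q = 32 - 10q + q^2.
At the minimum of AVC, MC = AVC. MC = 32 - 20q + 3q^2; setting MC = AVC gives 2q^2 - 10q = 0, so q = 5. min AVC = 7.
For P < $7 the firm produces nothing.

$7 per unit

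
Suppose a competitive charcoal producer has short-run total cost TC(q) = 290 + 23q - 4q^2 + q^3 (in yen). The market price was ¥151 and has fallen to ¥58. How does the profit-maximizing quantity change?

AVC = 23 - 4q + q^2, minimized at q = 2 where min AVC = ¥19. MC = 23 - 8q + 3q^2.
At P = ¥151 ≥ min AVC, set P = MC on the rising branch: q = 8.
At P = ¥58 ≥ min AVC, set P = MC: q = 5. The firm stays open but cuts output.

Output falls from 8 to 5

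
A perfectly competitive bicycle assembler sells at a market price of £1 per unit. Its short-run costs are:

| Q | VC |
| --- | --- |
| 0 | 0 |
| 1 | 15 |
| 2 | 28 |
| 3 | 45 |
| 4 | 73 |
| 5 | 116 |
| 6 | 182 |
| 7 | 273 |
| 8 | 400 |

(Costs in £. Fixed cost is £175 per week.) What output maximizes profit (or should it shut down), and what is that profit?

Tabulate TR − TC: Q=0: -175; Q=1: -189; Q=2: -201; Q=3: -217; Q=4: -244; Q=5: -286; Q=6: -351; Q=7: -441; Q=8: -567.
Profit is highest at Q = 0. Equivalently, the lowest AVC in the table is 28/2 ≈ £14 at Q = 2, and P = £1 falls below it — price never covers variable cost, so the firm shuts down and loses only its fixed cost.

Q = 0 (shut down); profit = -£175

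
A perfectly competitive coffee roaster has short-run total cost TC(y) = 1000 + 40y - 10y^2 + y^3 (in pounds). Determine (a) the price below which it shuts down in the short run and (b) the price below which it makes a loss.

Shutdown price = £15; break-even price = £140

AVC = 40 - 10y + y^2; minimized at y = 5, giving min AVC = £15. That is the shutdown price.
ATC = 1000/y + 40 - 10y + y^2. Setting dATC/dy = −1000/y^2 − 10 + 2y = 0 gives y = 10 (since 2·10^3 − 10·10^2 = 1000).
min ATC = 1000/10 + 40 − 10·10 + 10^2 = £140. That is the break-even price.
Between these two prices the firm operates at a loss; above £140 it earns a profit.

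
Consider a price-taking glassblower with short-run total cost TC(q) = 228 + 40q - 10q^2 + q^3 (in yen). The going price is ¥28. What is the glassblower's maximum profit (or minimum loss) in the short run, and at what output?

AVC = 40 - 10q + q^2; min AVC = ¥15 at q = 5. Since P = ¥28 ≥ min AVC, the firm produces.
With MC = 40 - 20q + 3q^2, P = MC on the upward-sloping part at q* = 6.
TR = 28·6 = 168. TC = 228 + 96 = 324. Profit = 168 − 324 = -¥156.
That loss of ¥156 beats the ¥228 the firm would lose by shutting down; producing recovers ¥72 of fixed cost.

Profit = -¥156 at q = 6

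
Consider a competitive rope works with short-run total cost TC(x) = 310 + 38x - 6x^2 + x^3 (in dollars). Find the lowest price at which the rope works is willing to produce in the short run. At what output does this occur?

The shutdown price is the minimum of AVC. VC = 38x - 6x^2 + x^3, so AVC = 38 - 6x + x^2.
dAVC/dx = -6 + 2x = 0 gives x = 3. min AVC = 38 - 6·3 + 3^2 = 29.
For P < $29 the firm produces nothing.

$29 per unit, at x = 3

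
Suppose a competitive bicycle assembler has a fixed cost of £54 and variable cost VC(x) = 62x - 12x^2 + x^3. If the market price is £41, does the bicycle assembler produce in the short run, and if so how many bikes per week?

From TC, MC = TC'(x) = 62 - 24x + 3x^2 and AVC = VC/x = 62 - 12x + x^2.
AVC is minimized where dAVC/dx = -12 + 2x = 0, at x = 6; min AVC = 62 - 12·6 + 6^2 = £26.
Since P = £41 ≥ min AVC = £26, price covers variable cost and the firm should produce.
Solving P = MC: 21 - 24x + 3x^2 = 0 ⇒ x = 1 or 7. On the upward-sloping branch, x* = 7.
Check: AVC at x = 7 is £27 ≤ P, so revenue covers variable cost.
Profit = P·x − TC = 41·7 − 243 = £44.

Produce at x = 7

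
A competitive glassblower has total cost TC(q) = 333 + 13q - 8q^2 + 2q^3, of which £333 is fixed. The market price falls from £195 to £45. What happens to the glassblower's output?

AVC = 13 - 8q + 2q^2, minimized at q = 2 where min AVC = £5. MC = 13 - 16q + 6q^2.
At P = £195 ≥ min AVC, set P = MC on the rising branch: q = 7.
At P = £45 ≥ min AVC, set P = MC: q = 4. The firm stays open but cuts output.

Output falls from 7 to 4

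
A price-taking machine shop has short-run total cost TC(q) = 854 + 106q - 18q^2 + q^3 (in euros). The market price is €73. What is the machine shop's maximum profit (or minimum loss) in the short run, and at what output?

Profit = -€370 at q = 11

AVC = 106 - 18q + q^2; min AVC = €25 at q = 9. Since P = €73 ≥ min AVC, the firm produces.
MC = 106 - 36q + 3q^2. Setting P = MC and taking the root on the rising branch gives q* = 11.
TR = 73·11 = 803. TC = 854 + 319 = 1173. Profit = 803 − 1173 = -€370.
By producing, the firm covers all variable cost plus €484 of fixed cost; shutting down would lose the full €854.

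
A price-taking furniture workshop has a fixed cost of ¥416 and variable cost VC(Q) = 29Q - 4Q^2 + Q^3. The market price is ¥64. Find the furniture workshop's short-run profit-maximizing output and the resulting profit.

Profit = -¥266 at Q = 5

AVC = 29 - 4Q + Q^2; min AVC = ¥25 at Q = 2. Since P = ¥64 ≥ min AVC, the firm produces.
With MC = 29 - 8Q + 3Q^2, P = MC on the upward-sloping part at Q* = 5.
TR = 64·5 = 320. TC = 416 + 170 = 586. Profit = 320 − 586 = -¥266.
By producing, the firm covers all variable cost plus ¥150 of fixed cost; shutting down would lose the full ¥416.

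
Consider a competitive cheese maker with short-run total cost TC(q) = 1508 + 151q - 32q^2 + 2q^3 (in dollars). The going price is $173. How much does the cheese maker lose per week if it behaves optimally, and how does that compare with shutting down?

AVC = 151 - 32q + 2q^2; min AVC = $23 at q = 8. Since P = $173 ≥ min AVC, the firm produces.
MC = 151 - 64q + 6q^2. Setting P = MC and taking the root on the rising branch gives q* = 11.
TR = 173·11 = 1903. TC = 1508 + 451 = 1959. Profit = 1903 − 1959 = -$56.
Shutting down would mean losing the fixed cost of $1508, so operating at a loss of $56 is better by $1452.

Profit = -$56 at q = 11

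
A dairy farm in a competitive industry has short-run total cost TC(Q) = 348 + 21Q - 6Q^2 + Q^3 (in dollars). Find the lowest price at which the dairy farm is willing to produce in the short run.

Short-run supply begins at min AVC. From VC = 21Q - 6Q^2 + Q^3, AVC = 21 - 6Q + Q^2.
dAVC/dQ = -6 + 2Q = 0 gives Q = 3. min AVC = 21 - 6·3 + 3^2 = 12.
So the shutdown price is $12.

$12 per unit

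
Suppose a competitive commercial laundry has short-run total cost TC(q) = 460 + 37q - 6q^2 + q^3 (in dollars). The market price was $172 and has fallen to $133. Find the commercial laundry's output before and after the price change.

AVC = 37 - 6q + q^2, minimized at q = 3 where min AVC = $28. MC = 37 - 12q + 3q^2.
At P = $172 ≥ min AVC, set P = MC on the rising branch: q = 9.
At P = $133 ≥ min AVC, set P = MC: q = 8. The firm stays open but cuts output.

Output falls from 9 to 8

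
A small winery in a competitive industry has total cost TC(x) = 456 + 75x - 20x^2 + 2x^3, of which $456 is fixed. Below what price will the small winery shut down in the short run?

$25 per unit

Short-run supply begins at min AVC. From VC = 75x - 20x^2 + 2x^3, AVC = 75 - 20x + 2x^2.
At the minimum of AVC, MC = AVC. MC = 75 - 40x + 6x^2; setting MC = AVC gives 4x^2 - 20x = 0, so x = 5. min AVC = 25.
The firm shuts down for any P below $25.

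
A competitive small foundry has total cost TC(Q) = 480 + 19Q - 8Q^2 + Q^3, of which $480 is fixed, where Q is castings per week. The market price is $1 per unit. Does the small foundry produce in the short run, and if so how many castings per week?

Shut down

Strip out fixed cost: VC = 19Q - 8Q^2 + Q^3. Then AVC = 19 - 8Q + Q^2 and MC = 19 - 16Q + 3Q^2.
AVC is minimized where dAVC/dQ = -8 + 2Q = 0, at Q = 4; min AVC = 19 - 8·4 + 4^2 = $3.
P = $1 lies below min AVC = $3; no output level covers variable cost.
The firm minimizes its loss by shutting down and losing only its fixed cost of $480.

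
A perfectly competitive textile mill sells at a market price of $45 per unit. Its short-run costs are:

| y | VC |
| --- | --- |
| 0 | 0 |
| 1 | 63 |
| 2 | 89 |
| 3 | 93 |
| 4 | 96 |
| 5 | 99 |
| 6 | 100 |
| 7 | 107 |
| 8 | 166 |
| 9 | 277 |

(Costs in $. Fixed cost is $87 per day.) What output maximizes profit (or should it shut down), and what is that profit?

y = 7; profit = $121

Tabulate TR − TC: y=0: -87; y=1: -105; y=2: -86; y=3: -45; y=4: -3; y=5: 39; y=6: 83; y=7: 121; y=8: 107; y=9: 41.
Profit is maximized at y = 7. AVC there is 107/7 = $15.29 ≤ P, so producing beats shutting down (which would give -$87).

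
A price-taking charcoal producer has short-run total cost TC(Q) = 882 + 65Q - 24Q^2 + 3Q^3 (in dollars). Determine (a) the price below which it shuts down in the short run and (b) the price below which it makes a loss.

Shutdown price = $17; break-even price = $170

AVC = 65 - 24Q + 3Q^2; minimized at Q = 4, giving min AVC = $17. That is the shutdown price.
ATC = 882/Q + 65 - 24Q + 3Q^2. Setting dATC/dQ = −882/Q^2 − 24 + 6Q = 0 gives Q = 7 (since 6·7^3 − 24·7^2 = 882).
min ATC = 882/7 + 65 − 24·7 + 3·7^2 = $170. That is the break-even price.
Between these two prices the firm operates at a loss; above $170 it earns a profit.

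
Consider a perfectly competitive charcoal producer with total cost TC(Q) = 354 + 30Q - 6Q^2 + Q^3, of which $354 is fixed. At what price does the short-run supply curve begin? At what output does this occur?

The firm shuts down when price falls below the minimum of average variable cost. AVC = VC/Q = 30 - 6Q + Q^2.
dAVC/dQ = -6 + 2Q = 0 gives Q = 3. min AVC = 30 - 6·3 + 3^2 = 21.
The firm shuts down for any P below $21.

$21 per unit, at Q = 3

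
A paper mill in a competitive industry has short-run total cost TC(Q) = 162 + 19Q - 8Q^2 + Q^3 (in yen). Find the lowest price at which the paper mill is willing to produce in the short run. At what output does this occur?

¥3 per unit, at Q = 4

The shutdown price is the minimum of AVC. VC = 19Q - 8Q^2 + Q^3, so AVC = 19 - 8Q + Q^2.
dAVC/dQ = -8 + 2Q = 0 gives Q = 4. min AVC = 19 - 8·4 + 4^2 = 3.
For P < ¥3 the firm produces nothing.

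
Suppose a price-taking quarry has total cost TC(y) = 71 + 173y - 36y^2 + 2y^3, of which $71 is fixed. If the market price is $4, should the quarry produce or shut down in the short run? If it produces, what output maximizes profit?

Shut down

Variable cost is VC = 173y - 36y^2 + 2y^3, so AVC = VC/y = 173 - 36y + 2y^2 and MC = dTC/dy = 173 - 72y + 6y^2.
AVC hits its minimum where MC = AVC, at y = 9, giving min AVC = 173 - 36·9 + 2·9^2 = $11.
P = $4 lies below min AVC = $11; no output level covers variable cost.
The firm minimizes its loss by shutting down and losing only its fixed cost of $71.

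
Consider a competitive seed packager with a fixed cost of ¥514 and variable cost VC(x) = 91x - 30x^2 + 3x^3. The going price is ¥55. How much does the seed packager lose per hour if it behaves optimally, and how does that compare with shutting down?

AVC = 91 - 30x + 3x^2 has its minimum ¥16 at x = 5; price ¥55 clears that bar, so the firm operates.
MC = 91 - 60x + 9x^2. Setting P = MC and taking the root on the rising branch gives x* = 6.
TR = 55·6 = 330. TC = 514 + 114 = 628. Profit = 330 − 628 = -¥298.
By producing, the firm covers all variable cost plus ¥216 of fixed cost; shutting down would lose the full ¥514.

Profit = -¥298 at x = 6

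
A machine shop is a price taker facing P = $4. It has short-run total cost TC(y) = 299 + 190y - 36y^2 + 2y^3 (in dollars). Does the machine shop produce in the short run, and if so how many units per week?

Shut down

Strip out fixed cost: VC = 190y - 36y^2 + 2y^3. Then AVC = 190 - 36y + 2y^2 and MC = 190 - 72y + 6y^2.
AVC is minimized where dAVC/dy = -36 + 4y = 0, at y = 9; min AVC = 190 - 36·9 + 2·9^2 = $28.
P = $4 lies below min AVC = $28; no output level covers variable cost.
Shutting down limits the loss to fixed cost, $299.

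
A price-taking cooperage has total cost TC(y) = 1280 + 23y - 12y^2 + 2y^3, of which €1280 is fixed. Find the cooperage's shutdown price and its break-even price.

Shutdown price = €5; break-even price = €215

Shutdown price = min AVC. AVC = 23 - 12y + 2y^2, with vertex at y = 3 and minimum €5.
ATC = 1280/y + 23 - 12y + 2y^2. Setting dATC/dy = −1280/y^2 − 12 + 4y = 0 gives y = 8 (since 4·8^3 − 12·8^2 = 1280).
min ATC = 1280/8 + 23 − 12·8 + 2·8^2 = €215. That is the break-even price.
For €5 ≤ P < €215 the firm produces at a loss; below €5 it shuts down.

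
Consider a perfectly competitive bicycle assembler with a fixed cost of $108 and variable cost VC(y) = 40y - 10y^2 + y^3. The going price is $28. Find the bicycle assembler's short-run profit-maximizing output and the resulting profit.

AVC = 40 - 10y + y^2; min AVC = $15 at y = 5. Since P = $28 ≥ min AVC, the firm produces.
MC = 40 - 20y + 3y^2. Setting P = MC and taking the root on the rising branch gives y* = 6.
TR = 28·6 = 168. TC = 108 + 96 = 204. Profit = 168 − 204 = -$36.
By producing, the firm covers all variable cost plus $72 of fixed cost; shutting down would lose the full $108.

Profit = -$36 at y = 6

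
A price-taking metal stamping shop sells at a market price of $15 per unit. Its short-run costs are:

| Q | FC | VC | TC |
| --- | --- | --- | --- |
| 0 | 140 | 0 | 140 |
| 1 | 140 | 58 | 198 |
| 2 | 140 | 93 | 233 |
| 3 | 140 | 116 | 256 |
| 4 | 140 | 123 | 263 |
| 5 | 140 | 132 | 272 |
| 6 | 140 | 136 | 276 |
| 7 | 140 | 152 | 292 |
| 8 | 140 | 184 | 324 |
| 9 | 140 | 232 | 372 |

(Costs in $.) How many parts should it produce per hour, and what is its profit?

Q = 0 (shut down); profit = -$140

Compute π = P·Q − TC at each output: Q=0: -140; Q=1: -183; Q=2: -203; Q=3: -211; Q=4: -203; Q=5: -197; Q=6: -186; Q=7: -187; Q=8: -204; Q=9: -237.
Profit is highest at Q = 0. Equivalently, the lowest AVC in the table is 152/7 ≈ $21.71 at Q = 7, and P = $15 falls below it — price never covers variable cost, so the firm shuts down and loses only its fixed cost.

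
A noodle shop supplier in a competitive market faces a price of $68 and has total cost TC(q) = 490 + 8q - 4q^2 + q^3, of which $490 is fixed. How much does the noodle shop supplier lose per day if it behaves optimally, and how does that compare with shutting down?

AVC = 8 - 4q + q^2 has its minimum $4 at q = 2; price $68 clears that bar, so the firm operates.
MC = 8 - 8q + 3q^2. Setting P = MC and taking the root on the rising branch gives q* = 6.
TR = 68·6 = 408. TC = 490 + 120 = 610. Profit = 408 − 610 = -$202.
That loss of $202 beats the $490 the firm would lose by shutting down; producing recovers $288 of fixed cost.

Profit = -$202 at q = 6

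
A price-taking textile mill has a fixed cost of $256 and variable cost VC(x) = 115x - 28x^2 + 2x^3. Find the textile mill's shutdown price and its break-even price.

Shutdown price = $17; break-even price = $51

AVC = 115 - 28x + 2x^2; minimized at x = 7, giving min AVC = $17. That is the shutdown price.
ATC = 256/x + 115 - 28x + 2x^2. Setting dATC/dx = −256/x^2 − 28 + 4x = 0 gives x = 8 (since 4·8^3 − 28·8^2 = 256).
min ATC = 256/8 + 115 − 28·8 + 2·8^2 = $51. That is the break-even price.
Between these two prices the firm operates at a loss; above $51 it earns a profit.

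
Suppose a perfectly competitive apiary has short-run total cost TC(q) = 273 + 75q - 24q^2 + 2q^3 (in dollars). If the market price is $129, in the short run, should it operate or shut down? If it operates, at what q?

Variable cost is VC = 75q - 24q^2 + 2q^3, so AVC = VC/q = 75 - 24q + 2q^2 and MC = dTC/dq = 75 - 48q + 6q^2.
The AVC parabola has its vertex at q = 24/4 = 6, where AVC = 75 - 24·6 + 2·6^2 = $3.
Because $129 ≥ $3, revenue can cover variable cost; the firm operates.
Set P = MC: 129 = 75 - 48q + 6q^2 → -54 - 48q + 6q^2 = 0. The roots are q = -1 and q = 9; the profit-maximizing output is on the rising part of MC, so q* = 9.
Check: AVC at q = 9 is $21 ≤ P, so revenue covers variable cost.
Profit = P·q − TC = 129·9 − 462 = $699.

Produce at q = 9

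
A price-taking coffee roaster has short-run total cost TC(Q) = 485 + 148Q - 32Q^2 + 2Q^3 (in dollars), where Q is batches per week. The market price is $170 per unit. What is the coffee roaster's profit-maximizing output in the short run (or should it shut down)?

From TC, MC = TC'(Q) = 148 - 64Q + 6Q^2 and AVC = VC/Q = 148 - 32Q + 2Q^2.
The AVC parabola has its vertex at Q = 32/4 = 8, where AVC = 148 - 32·8 + 2·8^2 = $20.
P = $170 exceeds min AVC = $20, so the firm stays open.
Set P = MC: 170 = 148 - 64Q + 6Q^2 → -22 - 64Q + 6Q^2 = 0. The roots are Q = -1/3 and Q = 11; the profit-maximizing output is on the rising part of MC, so Q* = 11.
Check: AVC at Q = 11 is $38 ≤ P, so revenue covers variable cost.
Profit = P·Q − TC = 170·11 − 903 = $967.

Produce at Q = 11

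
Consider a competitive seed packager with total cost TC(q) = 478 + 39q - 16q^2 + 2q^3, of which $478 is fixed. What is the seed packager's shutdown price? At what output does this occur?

The shutdown price is the minimum of AVC. VC = 39q - 16q^2 + 2q^3, so AVC = 39 - 16q + 2q^2.
At the minimum of AVC, MC = AVC. MC = 39 - 32q + 6q^2; setting MC = AVC gives 4q^2 - 16q = 0, so q = 4. min AVC = 7.
The firm shuts down for any P below $7.

$7 per unit, at q = 4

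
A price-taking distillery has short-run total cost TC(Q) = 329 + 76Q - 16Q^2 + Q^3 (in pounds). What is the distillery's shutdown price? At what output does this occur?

£12 per unit, at Q = 8

The firm shuts down when price falls below the minimum of average variable cost. AVC = VC/Q = 76 - 16Q + Q^2.
dAVC/dQ = -16 + 2Q = 0 gives Q = 8. min AVC = 76 - 16·8 + 8^2 = 12.
So the shutdown price is £12.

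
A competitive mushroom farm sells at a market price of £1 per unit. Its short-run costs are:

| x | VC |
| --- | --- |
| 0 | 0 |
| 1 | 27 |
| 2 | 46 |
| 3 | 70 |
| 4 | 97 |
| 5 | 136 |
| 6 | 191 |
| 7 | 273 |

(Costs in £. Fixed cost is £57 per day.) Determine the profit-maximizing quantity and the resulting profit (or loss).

Tabulate TR − TC: x=0: -57; x=1: -83; x=2: -101; x=3: -124; x=4: -150; x=5: -188; x=6: -242; x=7: -323.
Profit is highest at x = 0. Equivalently, the lowest AVC in the table is 46/2 ≈ £23 at x = 2, and P = £1 falls below it — price never covers variable cost, so the firm shuts down and loses only its fixed cost.

x = 0 (shut down); profit = -£57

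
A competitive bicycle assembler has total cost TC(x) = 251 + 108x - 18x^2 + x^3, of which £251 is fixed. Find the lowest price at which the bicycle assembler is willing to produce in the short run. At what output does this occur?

The shutdown price is the minimum of AVC. VC = 108x - 18x^2 + x^3, so AVC = 108 - 18x + x^2.
dAVC/dx = -18 + 2x = 0 gives x = 9. min AVC = 108 - 18·9 + 9^2 = 27.
The firm shuts down for any P below £27.

£27 per unit, at x = 9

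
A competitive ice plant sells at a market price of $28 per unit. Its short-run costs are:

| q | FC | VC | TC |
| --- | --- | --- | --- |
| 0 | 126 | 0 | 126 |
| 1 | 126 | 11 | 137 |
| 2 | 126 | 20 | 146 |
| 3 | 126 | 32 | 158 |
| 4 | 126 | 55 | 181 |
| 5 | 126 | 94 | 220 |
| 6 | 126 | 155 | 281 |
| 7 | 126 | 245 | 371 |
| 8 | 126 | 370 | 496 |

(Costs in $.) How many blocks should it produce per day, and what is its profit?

Profit at each row (π = 28q − TC): q=0: -126; q=1: -109; q=2: -90; q=3: -74; q=4: -69; q=5: -80; q=6: -113; q=7: -175; q=8: -272.
Profit is maximized at q = 4. AVC there is 55/4 = $13.75 ≤ P, so producing beats shutting down (which would give -$126).

q = 4; profit = -$69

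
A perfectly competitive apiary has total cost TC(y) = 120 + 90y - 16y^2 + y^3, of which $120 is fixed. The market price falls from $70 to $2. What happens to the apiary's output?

Output falls from 10 to 0 (the firm shuts down)

AVC = 90 - 16y + y^2, minimized at y = 8 where min AVC = $26. MC = 90 - 32y + 3y^2.
With P = $70 above the shutdown price, P = MC gives y = 10.
At P = $2 < min AVC = $26, price no longer covers variable cost at any output, so the firm shuts down: y = 0.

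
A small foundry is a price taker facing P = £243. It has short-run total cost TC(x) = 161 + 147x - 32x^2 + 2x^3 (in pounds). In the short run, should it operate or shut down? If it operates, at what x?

Produce at x = 12

From TC, MC = TC'(x) = 147 - 64x + 6x^2 and AVC = VC/x = 147 - 32x + 2x^2.
AVC is minimized where dAVC/dx = -32 + 4x = 0, at x = 8; min AVC = 147 - 32·8 + 2·8^2 = £19.
P = £243 exceeds min AVC = £19, so the firm stays open.
Solving P = MC: -96 - 64x + 6x^2 = 0 ⇒ x = -4/3 or 12. On the upward-sloping branch, x* = 12.
Check: AVC at x = 12 is £51 ≤ P, so revenue covers variable cost.
Profit = P·x − TC = 243·12 − 773 = £2143.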